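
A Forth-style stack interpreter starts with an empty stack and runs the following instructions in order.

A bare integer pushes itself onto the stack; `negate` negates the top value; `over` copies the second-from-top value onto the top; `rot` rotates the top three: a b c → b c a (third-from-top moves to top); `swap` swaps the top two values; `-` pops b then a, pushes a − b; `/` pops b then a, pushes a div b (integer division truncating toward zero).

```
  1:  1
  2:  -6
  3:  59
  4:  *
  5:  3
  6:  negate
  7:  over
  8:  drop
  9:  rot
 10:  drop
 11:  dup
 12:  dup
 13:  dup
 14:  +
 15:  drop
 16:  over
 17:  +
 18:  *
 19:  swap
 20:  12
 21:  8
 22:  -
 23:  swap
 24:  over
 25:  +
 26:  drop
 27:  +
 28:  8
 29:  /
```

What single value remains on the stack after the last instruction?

1       [1]
-6      [1, -6]
59      [1, -6, 59]
*       [1, -354]
3       [1, -354, 3]
negate  [1, -354, -3]
over    [1, -354, -3, -354]
drop    [1, -354, -3]
rot     [-354, -3, 1]
drop    [-354, -3]
dup     [-354, -3, -3]
dup     [-354, -3, -3, -3]
dup     [-354, -3, -3, -3, -3]
+       [-354, -3, -3, -6]
drop    [-354, -3, -3]
over    [-354, -3, -3, -3]
+       [-354, -3, -6]
*       [-354, 18]
swap    [18, -354]
12      [18, -354, 12]
8       [18, -354, 12, 8]
-       [18, -354, 4]
swap    [18, 4, -354]
over    [18, 4, -354, 4]
+       [18, 4, -350]
drop    [18, 4]
+       [22]
8       [22, 8]
/       [2]

2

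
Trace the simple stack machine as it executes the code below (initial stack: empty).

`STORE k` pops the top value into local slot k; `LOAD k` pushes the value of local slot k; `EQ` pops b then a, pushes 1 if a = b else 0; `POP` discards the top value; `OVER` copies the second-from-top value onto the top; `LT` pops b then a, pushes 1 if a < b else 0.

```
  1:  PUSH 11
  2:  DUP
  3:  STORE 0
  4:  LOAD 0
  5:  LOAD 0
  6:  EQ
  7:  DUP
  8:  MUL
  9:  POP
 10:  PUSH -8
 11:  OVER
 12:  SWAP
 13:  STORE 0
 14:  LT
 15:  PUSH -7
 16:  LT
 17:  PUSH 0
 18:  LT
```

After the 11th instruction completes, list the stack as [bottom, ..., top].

PUSH 11  11
DUP      11 11
STORE 0  11
LOAD 0   11 11
LOAD 0   11 11 11
EQ       11 1
DUP      11 1 1
MUL      11 1
POP      11
PUSH -8  11 -8
OVER     11 -8 11

[11, -8, 11]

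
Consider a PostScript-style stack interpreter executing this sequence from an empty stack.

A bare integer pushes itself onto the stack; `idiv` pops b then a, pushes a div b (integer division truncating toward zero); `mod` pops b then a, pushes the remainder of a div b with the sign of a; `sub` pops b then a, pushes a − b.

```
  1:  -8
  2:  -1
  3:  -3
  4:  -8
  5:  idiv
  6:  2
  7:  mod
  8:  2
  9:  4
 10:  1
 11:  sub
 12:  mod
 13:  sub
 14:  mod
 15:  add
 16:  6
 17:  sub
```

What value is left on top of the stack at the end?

-8   : [-8]
-1   : [-8, -1]
-3   : [-8, -1, -3]
-8   : [-8, -1, -3, -8]
idiv : [-8, -1, 0]
2    : [-8, -1, 0, 2]
mod  : [-8, -1, 0]
2    : [-8, -1, 0, 2]
4    : [-8, -1, 0, 2, 4]
1    : [-8, -1, 0, 2, 4, 1]
sub  : [-8, -1, 0, 2, 3]
mod  : [-8, -1, 0, 2]
sub  : [-8, -1, -2]
mod  : [-8, -1]
add  : [-9]
6    : [-9, 6]
sub  : [-15]

-15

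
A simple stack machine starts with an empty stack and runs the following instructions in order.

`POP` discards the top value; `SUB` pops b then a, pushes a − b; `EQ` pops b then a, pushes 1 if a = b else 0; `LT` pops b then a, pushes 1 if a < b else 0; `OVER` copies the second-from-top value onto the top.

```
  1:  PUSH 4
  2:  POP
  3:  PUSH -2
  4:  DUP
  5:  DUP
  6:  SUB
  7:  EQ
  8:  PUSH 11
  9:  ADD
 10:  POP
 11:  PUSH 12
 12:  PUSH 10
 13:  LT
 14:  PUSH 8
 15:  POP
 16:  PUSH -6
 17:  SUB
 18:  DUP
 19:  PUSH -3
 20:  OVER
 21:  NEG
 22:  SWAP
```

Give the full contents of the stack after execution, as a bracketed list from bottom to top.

[6, 6, -6, -3]

PUSH 4   [4]
POP      []
PUSH -2  [-2]
DUP      [-2, -2]
DUP      [-2, -2, -2]
SUB      [-2, 0]
EQ       [0]
PUSH 11  [0, 11]
ADD      [11]
POP      []
PUSH 12  [12]
PUSH 10  [12, 10]
LT       [0]
PUSH 8   [0, 8]
POP      [0]
PUSH -6  [0, -6]
SUB      [6]
DUP      [6, 6]
PUSH -3  [6, 6, -3]
OVER     [6, 6, -3, 6]
NEG      [6, 6, -3, -6]
SWAP     [6, 6, -6, -3]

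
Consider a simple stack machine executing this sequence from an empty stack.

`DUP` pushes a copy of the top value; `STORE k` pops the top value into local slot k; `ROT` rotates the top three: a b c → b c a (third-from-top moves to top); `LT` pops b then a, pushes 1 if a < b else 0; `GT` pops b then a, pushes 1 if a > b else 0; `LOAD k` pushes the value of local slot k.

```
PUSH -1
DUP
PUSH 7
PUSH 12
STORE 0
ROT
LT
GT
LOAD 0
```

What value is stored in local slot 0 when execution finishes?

12

PUSH -1 : -1
DUP     : -1 -1
PUSH 7  : -1 -1 7
PUSH 12 : -1 -1 7 12
STORE 0 : -1 -1 7
ROT     : -1 7 -1
LT      : -1 0
GT      : 0
LOAD 0  : 0 12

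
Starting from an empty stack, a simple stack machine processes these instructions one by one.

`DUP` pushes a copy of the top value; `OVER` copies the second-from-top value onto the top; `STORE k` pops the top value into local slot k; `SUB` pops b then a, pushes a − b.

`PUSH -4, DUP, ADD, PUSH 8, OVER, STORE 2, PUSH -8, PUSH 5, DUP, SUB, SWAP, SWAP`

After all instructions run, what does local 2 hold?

PUSH -4 → [-4]
DUP     → [-4, -4]
ADD     → [-8]
PUSH 8  → [-8, 8]
OVER    → [-8, 8, -8]
STORE 2 → [-8, 8]
PUSH -8 → [-8, 8, -8]
PUSH 5  → [-8, 8, -8, 5]
DUP     → [-8, 8, -8, 5, 5]
SUB     → [-8, 8, -8, 0]
SWAP    → [-8, 8, 0, -8]
SWAP    → [-8, 8, -8, 0]

-8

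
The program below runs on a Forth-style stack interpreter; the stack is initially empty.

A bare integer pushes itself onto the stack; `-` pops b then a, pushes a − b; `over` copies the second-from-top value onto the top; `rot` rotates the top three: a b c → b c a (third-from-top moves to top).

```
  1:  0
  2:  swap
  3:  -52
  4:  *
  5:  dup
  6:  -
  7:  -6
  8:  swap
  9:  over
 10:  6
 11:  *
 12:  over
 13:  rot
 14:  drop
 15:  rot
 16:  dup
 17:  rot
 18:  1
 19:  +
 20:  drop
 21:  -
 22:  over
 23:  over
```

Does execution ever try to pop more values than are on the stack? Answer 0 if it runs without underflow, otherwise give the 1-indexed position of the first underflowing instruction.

0 -> [0]
swap  — needs 2 operands, stack has 1 → underflow

2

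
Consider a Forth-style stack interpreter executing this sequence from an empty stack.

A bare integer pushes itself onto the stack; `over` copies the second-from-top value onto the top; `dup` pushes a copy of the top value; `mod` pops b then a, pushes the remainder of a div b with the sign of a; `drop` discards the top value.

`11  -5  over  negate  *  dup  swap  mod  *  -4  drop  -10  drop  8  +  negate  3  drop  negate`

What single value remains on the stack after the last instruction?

8

11     -> 11
-5     -> 11 -5
over   -> 11 -5 11
negate -> 11 -5 -11
*      -> 11 55
dup    -> 11 55 55
swap   -> 11 55 55
mod    -> 11 0
*      -> 0
-4     -> 0 -4
drop   -> 0
-10    -> 0 -10
drop   -> 0
8      -> 0 8
+      -> 8
negate -> -8
3      -> -8 3
drop   -> -8
negate -> 8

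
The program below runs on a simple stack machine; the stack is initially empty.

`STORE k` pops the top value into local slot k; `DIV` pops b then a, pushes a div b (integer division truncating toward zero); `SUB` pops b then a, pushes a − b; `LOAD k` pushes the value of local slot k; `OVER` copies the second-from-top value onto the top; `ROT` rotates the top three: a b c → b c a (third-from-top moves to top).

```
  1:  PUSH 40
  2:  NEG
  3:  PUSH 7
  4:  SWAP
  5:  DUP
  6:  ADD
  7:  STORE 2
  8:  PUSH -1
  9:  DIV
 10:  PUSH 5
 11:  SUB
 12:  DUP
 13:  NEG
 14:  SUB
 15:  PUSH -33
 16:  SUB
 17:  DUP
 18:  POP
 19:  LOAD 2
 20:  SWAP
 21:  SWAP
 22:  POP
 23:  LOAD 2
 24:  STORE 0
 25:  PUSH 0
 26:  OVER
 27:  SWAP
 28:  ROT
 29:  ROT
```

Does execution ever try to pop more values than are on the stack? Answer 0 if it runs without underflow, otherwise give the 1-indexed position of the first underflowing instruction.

PUSH 40  → [40]
NEG      → [-40]
PUSH 7   → [-40, 7]
SWAP     → [7, -40]
DUP      → [7, -40, -40]
ADD      → [7, -80]
STORE 2  → [7]
PUSH -1  → [7, -1]
DIV      → [-7]
PUSH 5   → [-7, 5]
SUB      → [-12]
DUP      → [-12, -12]
NEG      → [-12, 12]
SUB      → [-24]
PUSH -33 → [-24, -33]
SUB      → [9]
DUP      → [9, 9]
POP      → [9]
LOAD 2   → [9, -80]
SWAP     → [-80, 9]
SWAP     → [9, -80]
POP      → [9]
LOAD 2   → [9, -80]
STORE 0  → [9]
PUSH 0   → [9, 0]
OVER     → [9, 0, 9]
SWAP     → [9, 9, 0]
ROT      → [9, 0, 9]
ROT      → [0, 9, 9]

0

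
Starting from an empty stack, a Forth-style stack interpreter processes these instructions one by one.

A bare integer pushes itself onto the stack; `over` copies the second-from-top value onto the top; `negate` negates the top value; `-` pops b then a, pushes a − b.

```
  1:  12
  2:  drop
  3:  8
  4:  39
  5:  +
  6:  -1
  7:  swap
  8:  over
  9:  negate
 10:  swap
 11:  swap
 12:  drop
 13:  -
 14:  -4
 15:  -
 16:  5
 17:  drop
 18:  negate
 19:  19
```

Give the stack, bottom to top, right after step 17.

12     : [12]
drop   : []
8      : [8]
39     : [8, 39]
+      : [47]
-1     : [47, -1]
swap   : [-1, 47]
over   : [-1, 47, -1]
negate : [-1, 47, 1]
swap   : [-1, 1, 47]
swap   : [-1, 47, 1]
drop   : [-1, 47]
-      : [-48]
-4     : [-48, -4]
-      : [-44]
5      : [-44, 5]
drop   : [-44]

[-44]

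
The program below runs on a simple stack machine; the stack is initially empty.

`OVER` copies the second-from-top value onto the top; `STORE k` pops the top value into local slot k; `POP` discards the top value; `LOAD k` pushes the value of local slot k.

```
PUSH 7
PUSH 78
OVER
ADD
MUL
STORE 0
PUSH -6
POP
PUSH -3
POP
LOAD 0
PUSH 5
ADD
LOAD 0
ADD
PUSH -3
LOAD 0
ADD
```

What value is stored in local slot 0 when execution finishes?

PUSH 7  -> [7]
PUSH 78 -> [7, 78]
OVER    -> [7, 78, 7]
ADD     -> [7, 85]
MUL     -> [595]
STORE 0 -> []
PUSH -6 -> [-6]
POP     -> []
PUSH -3 -> [-3]
POP     -> []
LOAD 0  -> [595]
PUSH 5  -> [595, 5]
ADD     -> [600]
LOAD 0  -> [600, 595]
ADD     -> [1195]
PUSH -3 -> [1195, -3]
LOAD 0  -> [1195, -3, 595]
ADD     -> [1195, 592]

595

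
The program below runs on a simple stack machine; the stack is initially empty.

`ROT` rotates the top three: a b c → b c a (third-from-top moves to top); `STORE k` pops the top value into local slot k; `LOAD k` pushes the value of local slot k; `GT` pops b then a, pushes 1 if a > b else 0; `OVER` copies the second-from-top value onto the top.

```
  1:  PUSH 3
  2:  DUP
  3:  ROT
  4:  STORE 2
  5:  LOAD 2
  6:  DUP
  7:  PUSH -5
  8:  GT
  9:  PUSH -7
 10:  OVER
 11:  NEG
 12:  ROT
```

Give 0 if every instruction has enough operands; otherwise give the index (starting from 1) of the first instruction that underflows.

PUSH 3  [3]
DUP     [3, 3]
ROT  — needs 3 operands, stack has 2 → underflow

3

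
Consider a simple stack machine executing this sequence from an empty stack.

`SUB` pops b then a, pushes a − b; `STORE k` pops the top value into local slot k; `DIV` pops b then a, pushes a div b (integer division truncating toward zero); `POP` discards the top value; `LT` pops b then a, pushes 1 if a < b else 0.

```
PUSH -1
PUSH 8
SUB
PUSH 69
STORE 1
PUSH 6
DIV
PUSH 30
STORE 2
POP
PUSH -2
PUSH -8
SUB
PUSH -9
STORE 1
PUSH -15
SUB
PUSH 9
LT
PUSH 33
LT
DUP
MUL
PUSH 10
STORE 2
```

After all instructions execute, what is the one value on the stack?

1

PUSH -1   -1
PUSH 8    -1 8
SUB       -9
PUSH 69   -9 69
STORE 1   -9
PUSH 6    -9 6
DIV       -1
PUSH 30   -1 30
STORE 2   -1
POP       (empty)
PUSH -2   -2
PUSH -8   -2 -8
SUB       6
PUSH -9   6 -9
STORE 1   6
PUSH -15  6 -15
SUB       21
PUSH 9    21 9
LT        0
PUSH 33   0 33
LT        1
DUP       1 1
MUL       1
PUSH 10   1 10
STORE 2   1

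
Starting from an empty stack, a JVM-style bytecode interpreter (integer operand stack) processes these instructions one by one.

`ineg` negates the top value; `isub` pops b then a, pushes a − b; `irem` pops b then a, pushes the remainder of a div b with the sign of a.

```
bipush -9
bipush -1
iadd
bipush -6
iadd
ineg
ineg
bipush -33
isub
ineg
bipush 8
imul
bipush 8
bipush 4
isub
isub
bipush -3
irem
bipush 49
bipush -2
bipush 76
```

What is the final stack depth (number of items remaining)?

4

bipush -9   -9
bipush -1   -9 -1
iadd        -10
bipush -6   -10 -6
iadd        -16
ineg        16
ineg        -16
bipush -33  -16 -33
isub        17
ineg        -17
bipush 8    -17 8
imul        -136
bipush 8    -136 8
bipush 4    -136 8 4
isub        -136 4
isub        -140
bipush -3   -140 -3
irem        -2
bipush 49   -2 49
bipush -2   -2 49 -2
bipush 76   -2 49 -2 76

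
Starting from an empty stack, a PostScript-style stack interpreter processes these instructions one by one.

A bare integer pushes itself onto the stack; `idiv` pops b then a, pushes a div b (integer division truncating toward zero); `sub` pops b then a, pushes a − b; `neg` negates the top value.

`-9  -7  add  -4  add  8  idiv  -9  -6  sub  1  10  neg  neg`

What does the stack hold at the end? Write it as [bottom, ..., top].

[-2, -3, 1, 10]

-9   -> [-9]
-7   -> [-9, -7]
add  -> [-16]
-4   -> [-16, -4]
add  -> [-20]
8    -> [-20, 8]
idiv -> [-2]
-9   -> [-2, -9]
-6   -> [-2, -9, -6]
sub  -> [-2, -3]
1    -> [-2, -3, 1]
10   -> [-2, -3, 1, 10]
neg  -> [-2, -3, 1, -10]
neg  -> [-2, -3, 1, 10]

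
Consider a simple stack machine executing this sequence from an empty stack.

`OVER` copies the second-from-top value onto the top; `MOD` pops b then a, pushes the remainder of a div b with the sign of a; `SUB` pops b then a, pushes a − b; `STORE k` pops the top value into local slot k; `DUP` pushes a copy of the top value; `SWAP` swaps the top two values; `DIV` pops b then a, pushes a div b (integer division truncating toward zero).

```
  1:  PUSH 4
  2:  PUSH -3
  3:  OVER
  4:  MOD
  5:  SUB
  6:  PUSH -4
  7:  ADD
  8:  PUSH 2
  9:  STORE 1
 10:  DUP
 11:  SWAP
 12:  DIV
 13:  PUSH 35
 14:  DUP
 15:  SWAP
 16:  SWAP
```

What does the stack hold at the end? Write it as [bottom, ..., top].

PUSH 4   4
PUSH -3  4 -3
OVER     4 -3 4
MOD      4 -3
SUB      7
PUSH -4  7 -4
ADD      3
PUSH 2   3 2
STORE 1  3
DUP      3 3
SWAP     3 3
DIV      1
PUSH 35  1 35
DUP      1 35 35
SWAP     1 35 35
SWAP     1 35 35

[1, 35, 35]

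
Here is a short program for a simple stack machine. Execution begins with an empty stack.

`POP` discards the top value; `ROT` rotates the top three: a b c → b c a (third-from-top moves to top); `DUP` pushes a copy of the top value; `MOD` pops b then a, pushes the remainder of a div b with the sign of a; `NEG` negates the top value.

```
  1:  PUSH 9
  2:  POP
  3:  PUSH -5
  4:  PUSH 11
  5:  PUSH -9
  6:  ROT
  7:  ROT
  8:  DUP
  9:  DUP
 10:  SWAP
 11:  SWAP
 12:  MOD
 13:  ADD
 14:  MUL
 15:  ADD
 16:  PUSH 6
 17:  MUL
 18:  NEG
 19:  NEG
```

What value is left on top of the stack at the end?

-384

PUSH 9  → [9]
POP     → []
PUSH -5 → [-5]
PUSH 11 → [-5, 11]
PUSH -9 → [-5, 11, -9]
ROT     → [11, -9, -5]
ROT     → [-9, -5, 11]
DUP     → [-9, -5, 11, 11]
DUP     → [-9, -5, 11, 11, 11]
SWAP    → [-9, -5, 11, 11, 11]
SWAP    → [-9, -5, 11, 11, 11]
MOD     → [-9, -5, 11, 0]
ADD     → [-9, -5, 11]
MUL     → [-9, -55]
ADD     → [-64]
PUSH 6  → [-64, 6]
MUL     → [-384]
NEG     → [384]
NEG     → [-384]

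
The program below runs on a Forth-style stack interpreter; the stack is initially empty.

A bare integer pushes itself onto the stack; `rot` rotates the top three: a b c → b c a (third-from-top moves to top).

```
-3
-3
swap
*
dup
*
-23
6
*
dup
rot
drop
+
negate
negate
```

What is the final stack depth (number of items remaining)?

1

-3     -> -3
-3     -> -3 -3
swap   -> -3 -3
*      -> 9
dup    -> 9 9
*      -> 81
-23    -> 81 -23
6      -> 81 -23 6
*      -> 81 -138
dup    -> 81 -138 -138
rot    -> -138 -138 81
drop   -> -138 -138
+      -> -276
negate -> 276
negate -> -276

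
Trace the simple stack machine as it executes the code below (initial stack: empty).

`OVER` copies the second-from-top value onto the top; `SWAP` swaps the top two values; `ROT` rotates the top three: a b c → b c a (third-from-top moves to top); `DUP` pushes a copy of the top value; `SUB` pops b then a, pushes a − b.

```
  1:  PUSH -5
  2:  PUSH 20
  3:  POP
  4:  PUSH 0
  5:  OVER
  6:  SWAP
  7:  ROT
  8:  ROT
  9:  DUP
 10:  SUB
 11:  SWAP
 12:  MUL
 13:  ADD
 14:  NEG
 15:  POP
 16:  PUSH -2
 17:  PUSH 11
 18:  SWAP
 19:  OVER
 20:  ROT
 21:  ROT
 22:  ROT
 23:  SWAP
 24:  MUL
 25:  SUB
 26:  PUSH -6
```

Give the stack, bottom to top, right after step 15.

[]

PUSH -5  [-5]
PUSH 20  [-5, 20]
POP      [-5]
PUSH 0   [-5, 0]
OVER     [-5, 0, -5]
SWAP     [-5, -5, 0]
ROT      [-5, 0, -5]
ROT      [0, -5, -5]
DUP      [0, -5, -5, -5]
SUB      [0, -5, 0]
SWAP     [0, 0, -5]
MUL      [0, 0]
ADD      [0]
NEG      [0]
POP      []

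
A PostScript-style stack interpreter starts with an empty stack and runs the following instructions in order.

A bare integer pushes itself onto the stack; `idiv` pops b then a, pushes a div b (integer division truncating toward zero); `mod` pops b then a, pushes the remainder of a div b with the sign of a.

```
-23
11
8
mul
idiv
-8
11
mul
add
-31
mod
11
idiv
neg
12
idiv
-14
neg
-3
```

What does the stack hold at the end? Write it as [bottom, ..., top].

-23  : -23
11   : -23 11
8    : -23 11 8
mul  : -23 88
idiv : 0
-8   : 0 -8
11   : 0 -8 11
mul  : 0 -88
add  : -88
-31  : -88 -31
mod  : -26
11   : -26 11
idiv : -2
neg  : 2
12   : 2 12
idiv : 0
-14  : 0 -14
neg  : 0 14
-3   : 0 14 -3

[0, 14, -3]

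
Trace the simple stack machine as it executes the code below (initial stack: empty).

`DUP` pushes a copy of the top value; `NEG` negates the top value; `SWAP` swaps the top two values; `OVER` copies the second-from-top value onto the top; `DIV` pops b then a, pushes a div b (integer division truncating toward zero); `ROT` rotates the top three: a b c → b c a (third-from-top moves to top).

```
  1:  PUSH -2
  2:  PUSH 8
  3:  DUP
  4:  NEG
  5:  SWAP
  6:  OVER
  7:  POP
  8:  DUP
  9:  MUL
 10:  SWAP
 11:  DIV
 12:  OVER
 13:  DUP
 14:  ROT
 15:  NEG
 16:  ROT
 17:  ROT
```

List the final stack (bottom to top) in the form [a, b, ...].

PUSH -2  [-2]
PUSH 8   [-2, 8]
DUP      [-2, 8, 8]
NEG      [-2, 8, -8]
SWAP     [-2, -8, 8]
OVER     [-2, -8, 8, -8]
POP      [-2, -8, 8]
DUP      [-2, -8, 8, 8]
MUL      [-2, -8, 64]
SWAP     [-2, 64, -8]
DIV      [-2, -8]
OVER     [-2, -8, -2]
DUP      [-2, -8, -2, -2]
ROT      [-2, -2, -2, -8]
NEG      [-2, -2, -2, 8]
ROT      [-2, -2, 8, -2]
ROT      [-2, 8, -2, -2]

[-2, 8, -2, -2]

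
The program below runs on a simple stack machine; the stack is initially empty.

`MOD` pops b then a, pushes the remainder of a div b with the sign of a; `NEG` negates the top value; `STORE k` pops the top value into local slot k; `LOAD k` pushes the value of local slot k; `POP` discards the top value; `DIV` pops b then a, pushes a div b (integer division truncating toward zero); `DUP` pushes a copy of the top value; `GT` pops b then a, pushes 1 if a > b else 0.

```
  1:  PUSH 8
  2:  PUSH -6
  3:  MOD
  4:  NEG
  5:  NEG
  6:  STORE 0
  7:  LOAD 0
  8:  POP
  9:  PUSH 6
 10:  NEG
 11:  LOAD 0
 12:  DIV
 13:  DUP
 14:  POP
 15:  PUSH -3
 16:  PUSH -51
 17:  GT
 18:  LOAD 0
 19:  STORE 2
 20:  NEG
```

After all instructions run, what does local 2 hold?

PUSH 8   : [8]
PUSH -6  : [8, -6]
MOD      : [2]
NEG      : [-2]
NEG      : [2]
STORE 0  : []
LOAD 0   : [2]
POP      : []
PUSH 6   : [6]
NEG      : [-6]
LOAD 0   : [-6, 2]
DIV      : [-3]
DUP      : [-3, -3]
POP      : [-3]
PUSH -3  : [-3, -3]
PUSH -51 : [-3, -3, -51]
GT       : [-3, 1]
LOAD 0   : [-3, 1, 2]
STORE 2  : [-3, 1]
NEG      : [-3, -1]

2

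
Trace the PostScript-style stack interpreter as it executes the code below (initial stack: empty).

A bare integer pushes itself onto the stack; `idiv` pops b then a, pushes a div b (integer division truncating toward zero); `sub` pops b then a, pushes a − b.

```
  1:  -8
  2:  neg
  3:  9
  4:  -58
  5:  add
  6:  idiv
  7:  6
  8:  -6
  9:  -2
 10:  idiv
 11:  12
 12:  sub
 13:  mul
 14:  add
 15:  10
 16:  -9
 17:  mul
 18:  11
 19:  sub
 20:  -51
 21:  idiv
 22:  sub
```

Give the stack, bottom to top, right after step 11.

-8    [-8]
neg   [8]
9     [8, 9]
-58   [8, 9, -58]
add   [8, -49]
idiv  [0]
6     [0, 6]
-6    [0, 6, -6]
-2    [0, 6, -6, -2]
idiv  [0, 6, 3]
12    [0, 6, 3, 12]

[0, 6, 3, 12]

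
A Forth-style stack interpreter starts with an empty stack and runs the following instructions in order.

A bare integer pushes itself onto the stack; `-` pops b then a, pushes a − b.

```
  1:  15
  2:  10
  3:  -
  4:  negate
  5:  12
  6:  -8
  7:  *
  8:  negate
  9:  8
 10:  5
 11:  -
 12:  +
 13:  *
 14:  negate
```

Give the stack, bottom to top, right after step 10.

[-5, 96, 8, 5]

15      15
10      15 10
-       5
negate  -5
12      -5 12
-8      -5 12 -8
*       -5 -96
negate  -5 96
8       -5 96 8
5       -5 96 8 5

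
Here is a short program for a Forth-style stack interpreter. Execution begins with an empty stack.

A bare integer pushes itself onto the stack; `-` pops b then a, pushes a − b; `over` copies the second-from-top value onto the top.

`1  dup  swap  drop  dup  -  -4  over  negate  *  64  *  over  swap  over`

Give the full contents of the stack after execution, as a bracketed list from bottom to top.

1       1
dup     1 1
swap    1 1
drop    1
dup     1 1
-       0
-4      0 -4
over    0 -4 0
negate  0 -4 0
*       0 0
64      0 0 64
*       0 0
over    0 0 0
swap    0 0 0
over    0 0 0 0

[0, 0, 0, 0]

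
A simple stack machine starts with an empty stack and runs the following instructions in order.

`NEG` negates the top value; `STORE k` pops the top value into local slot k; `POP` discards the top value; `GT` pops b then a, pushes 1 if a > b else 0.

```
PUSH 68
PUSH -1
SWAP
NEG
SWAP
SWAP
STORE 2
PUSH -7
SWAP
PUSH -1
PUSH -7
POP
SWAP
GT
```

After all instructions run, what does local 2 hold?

-68

PUSH 68 → 68
PUSH -1 → 68 -1
SWAP    → -1 68
NEG     → -1 -68
SWAP    → -68 -1
SWAP    → -1 -68
STORE 2 → -1
PUSH -7 → -1 -7
SWAP    → -7 -1
PUSH -1 → -7 -1 -1
PUSH -7 → -7 -1 -1 -7
POP     → -7 -1 -1
SWAP    → -7 -1 -1
GT      → -7 0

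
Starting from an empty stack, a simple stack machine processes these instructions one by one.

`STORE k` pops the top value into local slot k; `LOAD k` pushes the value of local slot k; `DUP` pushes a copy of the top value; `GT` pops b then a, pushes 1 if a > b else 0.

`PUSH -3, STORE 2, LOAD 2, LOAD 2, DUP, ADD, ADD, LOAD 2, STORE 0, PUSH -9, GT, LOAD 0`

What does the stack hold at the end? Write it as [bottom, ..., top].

[0, -3]

PUSH -3 → [-3]
STORE 2 → []
LOAD 2  → [-3]
LOAD 2  → [-3, -3]
DUP     → [-3, -3, -3]
ADD     → [-3, -6]
ADD     → [-9]
LOAD 2  → [-9, -3]
STORE 0 → [-9]
PUSH -9 → [-9, -9]
GT      → [0]
LOAD 0  → [0, -3]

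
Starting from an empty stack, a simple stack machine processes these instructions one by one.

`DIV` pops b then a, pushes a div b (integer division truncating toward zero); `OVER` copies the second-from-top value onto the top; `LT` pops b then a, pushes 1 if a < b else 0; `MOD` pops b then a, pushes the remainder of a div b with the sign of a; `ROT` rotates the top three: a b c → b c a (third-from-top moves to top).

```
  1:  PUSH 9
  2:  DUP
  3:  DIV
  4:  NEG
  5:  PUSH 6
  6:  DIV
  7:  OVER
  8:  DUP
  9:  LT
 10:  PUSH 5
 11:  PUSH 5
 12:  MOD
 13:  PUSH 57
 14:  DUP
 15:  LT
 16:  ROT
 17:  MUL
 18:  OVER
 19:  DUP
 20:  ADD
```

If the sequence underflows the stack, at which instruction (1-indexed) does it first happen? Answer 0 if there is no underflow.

7

PUSH 9 → [9]
DUP    → [9, 9]
DIV    → [1]
NEG    → [-1]
PUSH 6 → [-1, 6]
DIV    → [0]
OVER  — needs 2 operands, stack has 1 → underflow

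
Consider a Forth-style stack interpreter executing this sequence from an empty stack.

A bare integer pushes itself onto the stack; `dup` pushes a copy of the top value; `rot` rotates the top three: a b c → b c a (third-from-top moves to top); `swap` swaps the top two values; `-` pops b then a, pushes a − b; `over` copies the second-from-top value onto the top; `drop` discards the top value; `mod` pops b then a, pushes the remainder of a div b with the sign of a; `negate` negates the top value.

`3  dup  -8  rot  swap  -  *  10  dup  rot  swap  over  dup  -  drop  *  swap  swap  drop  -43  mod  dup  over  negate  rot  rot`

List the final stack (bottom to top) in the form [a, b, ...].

3      -> 3
dup    -> 3 3
-8     -> 3 3 -8
rot    -> 3 -8 3
swap   -> 3 3 -8
-      -> 3 11
*      -> 33
10     -> 33 10
dup    -> 33 10 10
rot    -> 10 10 33
swap   -> 10 33 10
over   -> 10 33 10 33
dup    -> 10 33 10 33 33
-      -> 10 33 10 0
drop   -> 10 33 10
*      -> 10 330
swap   -> 330 10
swap   -> 10 330
drop   -> 10
-43    -> 10 -43
mod    -> 10
dup    -> 10 10
over   -> 10 10 10
negate -> 10 10 -10
rot    -> 10 -10 10
rot    -> -10 10 10

[-10, 10, 10]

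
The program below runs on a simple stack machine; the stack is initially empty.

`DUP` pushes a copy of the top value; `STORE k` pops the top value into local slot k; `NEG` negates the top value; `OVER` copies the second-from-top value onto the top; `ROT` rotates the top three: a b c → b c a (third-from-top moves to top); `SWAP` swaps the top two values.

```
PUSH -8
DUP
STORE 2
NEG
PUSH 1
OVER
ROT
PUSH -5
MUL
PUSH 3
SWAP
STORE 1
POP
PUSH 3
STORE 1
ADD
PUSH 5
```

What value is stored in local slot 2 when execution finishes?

-8

PUSH -8  -8
DUP      -8 -8
STORE 2  -8
NEG      8
PUSH 1   8 1
OVER     8 1 8
ROT      1 8 8
PUSH -5  1 8 8 -5
MUL      1 8 -40
PUSH 3   1 8 -40 3
SWAP     1 8 3 -40
STORE 1  1 8 3
POP      1 8
PUSH 3   1 8 3
STORE 1  1 8
ADD      9
PUSH 5   9 5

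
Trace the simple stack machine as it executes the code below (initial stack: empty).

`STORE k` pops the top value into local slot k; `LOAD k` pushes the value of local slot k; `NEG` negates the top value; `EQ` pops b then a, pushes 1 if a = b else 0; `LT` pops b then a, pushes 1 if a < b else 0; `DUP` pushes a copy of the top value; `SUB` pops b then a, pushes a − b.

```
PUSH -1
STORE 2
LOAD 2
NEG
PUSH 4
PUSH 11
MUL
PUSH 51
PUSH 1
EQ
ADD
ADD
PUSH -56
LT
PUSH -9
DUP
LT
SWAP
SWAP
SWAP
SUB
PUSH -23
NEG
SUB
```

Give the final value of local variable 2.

PUSH -1  → -1
STORE 2  → (empty)
LOAD 2   → -1
NEG      → 1
PUSH 4   → 1 4
PUSH 11  → 1 4 11
MUL      → 1 44
PUSH 51  → 1 44 51
PUSH 1   → 1 44 51 1
EQ       → 1 44 0
ADD      → 1 44
ADD      → 45
PUSH -56 → 45 -56
LT       → 0
PUSH -9  → 0 -9
DUP      → 0 -9 -9
LT       → 0 0
SWAP     → 0 0
SWAP     → 0 0
SWAP     → 0 0
SUB      → 0
PUSH -23 → 0 -23
NEG      → 0 23
SUB      → -23

-1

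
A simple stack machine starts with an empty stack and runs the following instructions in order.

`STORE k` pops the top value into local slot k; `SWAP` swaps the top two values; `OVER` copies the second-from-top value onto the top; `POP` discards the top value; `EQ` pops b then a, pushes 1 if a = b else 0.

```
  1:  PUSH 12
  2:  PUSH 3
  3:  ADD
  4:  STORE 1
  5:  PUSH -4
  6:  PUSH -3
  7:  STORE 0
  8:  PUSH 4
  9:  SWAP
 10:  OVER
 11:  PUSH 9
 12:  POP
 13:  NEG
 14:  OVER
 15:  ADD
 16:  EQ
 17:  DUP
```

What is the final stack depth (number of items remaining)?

PUSH 12  [12]
PUSH 3   [12, 3]
ADD      [15]
STORE 1  []
PUSH -4  [-4]
PUSH -3  [-4, -3]
STORE 0  [-4]
PUSH 4   [-4, 4]
SWAP     [4, -4]
OVER     [4, -4, 4]
PUSH 9   [4, -4, 4, 9]
POP      [4, -4, 4]
NEG      [4, -4, -4]
OVER     [4, -4, -4, -4]
ADD      [4, -4, -8]
EQ       [4, 0]
DUP      [4, 0, 0]

3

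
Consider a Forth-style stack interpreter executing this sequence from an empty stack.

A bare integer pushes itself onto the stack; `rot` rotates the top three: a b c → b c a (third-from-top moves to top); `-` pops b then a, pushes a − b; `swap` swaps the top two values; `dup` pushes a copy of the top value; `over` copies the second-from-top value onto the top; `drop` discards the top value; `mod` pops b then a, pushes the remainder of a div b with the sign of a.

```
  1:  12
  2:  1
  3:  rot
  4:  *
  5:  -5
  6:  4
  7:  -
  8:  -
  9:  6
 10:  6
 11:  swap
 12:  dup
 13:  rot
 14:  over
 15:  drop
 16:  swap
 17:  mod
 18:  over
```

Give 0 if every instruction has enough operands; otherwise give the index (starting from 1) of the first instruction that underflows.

3

12  [12]
1   [12, 1]
rot  — needs 3 operands, stack has 2 → underflow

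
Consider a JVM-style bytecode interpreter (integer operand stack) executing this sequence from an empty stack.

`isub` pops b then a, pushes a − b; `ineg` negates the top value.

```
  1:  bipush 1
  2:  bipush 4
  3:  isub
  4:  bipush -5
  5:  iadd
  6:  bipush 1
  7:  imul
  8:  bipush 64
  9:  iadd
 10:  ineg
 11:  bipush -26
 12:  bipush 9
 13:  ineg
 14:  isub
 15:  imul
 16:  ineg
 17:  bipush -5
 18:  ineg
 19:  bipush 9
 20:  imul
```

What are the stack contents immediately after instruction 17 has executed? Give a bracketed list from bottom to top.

bipush 1   → [1]
bipush 4   → [1, 4]
isub       → [-3]
bipush -5  → [-3, -5]
iadd       → [-8]
bipush 1   → [-8, 1]
imul       → [-8]
bipush 64  → [-8, 64]
iadd       → [56]
ineg       → [-56]
bipush -26 → [-56, -26]
bipush 9   → [-56, -26, 9]
ineg       → [-56, -26, -9]
isub       → [-56, -17]
imul       → [952]
ineg       → [-952]
bipush -5  → [-952, -5]

[-952, -5]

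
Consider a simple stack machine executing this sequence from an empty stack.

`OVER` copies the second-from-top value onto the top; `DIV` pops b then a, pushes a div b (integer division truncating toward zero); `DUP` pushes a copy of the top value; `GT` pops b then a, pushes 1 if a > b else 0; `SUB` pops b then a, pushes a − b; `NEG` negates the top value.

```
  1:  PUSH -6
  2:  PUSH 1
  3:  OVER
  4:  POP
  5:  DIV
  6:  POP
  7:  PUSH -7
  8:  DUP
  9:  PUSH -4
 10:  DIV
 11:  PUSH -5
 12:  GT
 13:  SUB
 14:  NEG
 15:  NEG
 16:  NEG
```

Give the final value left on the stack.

PUSH -6  -6
PUSH 1   -6 1
OVER     -6 1 -6
POP      -6 1
DIV      -6
POP      (empty)
PUSH -7  -7
DUP      -7 -7
PUSH -4  -7 -7 -4
DIV      -7 1
PUSH -5  -7 1 -5
GT       -7 1
SUB      -8
NEG      8
NEG      -8
NEG      8

8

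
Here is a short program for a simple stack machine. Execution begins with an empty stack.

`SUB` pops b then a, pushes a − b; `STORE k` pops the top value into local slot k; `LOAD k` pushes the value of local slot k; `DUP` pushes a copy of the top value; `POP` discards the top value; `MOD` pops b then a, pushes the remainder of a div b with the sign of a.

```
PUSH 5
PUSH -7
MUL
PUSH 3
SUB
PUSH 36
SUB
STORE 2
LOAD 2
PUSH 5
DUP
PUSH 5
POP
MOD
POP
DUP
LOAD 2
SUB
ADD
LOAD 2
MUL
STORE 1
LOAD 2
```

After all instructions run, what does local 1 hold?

PUSH 5  -> [5]
PUSH -7 -> [5, -7]
MUL     -> [-35]
PUSH 3  -> [-35, 3]
SUB     -> [-38]
PUSH 36 -> [-38, 36]
SUB     -> [-74]
STORE 2 -> []
LOAD 2  -> [-74]
PUSH 5  -> [-74, 5]
DUP     -> [-74, 5, 5]
PUSH 5  -> [-74, 5, 5, 5]
POP     -> [-74, 5, 5]
MOD     -> [-74, 0]
POP     -> [-74]
DUP     -> [-74, -74]
LOAD 2  -> [-74, -74, -74]
SUB     -> [-74, 0]
ADD     -> [-74]
LOAD 2  -> [-74, -74]
MUL     -> [5476]
STORE 1 -> []
LOAD 2  -> [-74]

5476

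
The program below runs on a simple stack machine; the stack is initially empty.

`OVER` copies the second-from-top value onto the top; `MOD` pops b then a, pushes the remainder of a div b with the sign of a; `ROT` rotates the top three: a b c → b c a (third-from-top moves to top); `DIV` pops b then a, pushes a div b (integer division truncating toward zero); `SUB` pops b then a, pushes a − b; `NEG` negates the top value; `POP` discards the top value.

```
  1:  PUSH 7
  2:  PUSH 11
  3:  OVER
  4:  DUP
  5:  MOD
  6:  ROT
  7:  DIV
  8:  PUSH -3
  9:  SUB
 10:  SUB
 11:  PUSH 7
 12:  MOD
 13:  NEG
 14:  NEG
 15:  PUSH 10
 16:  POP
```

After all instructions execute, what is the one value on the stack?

PUSH 7  -> 7
PUSH 11 -> 7 11
OVER    -> 7 11 7
DUP     -> 7 11 7 7
MOD     -> 7 11 0
ROT     -> 11 0 7
DIV     -> 11 0
PUSH -3 -> 11 0 -3
SUB     -> 11 3
SUB     -> 8
PUSH 7  -> 8 7
MOD     -> 1
NEG     -> -1
NEG     -> 1
PUSH 10 -> 1 10
POP     -> 1

1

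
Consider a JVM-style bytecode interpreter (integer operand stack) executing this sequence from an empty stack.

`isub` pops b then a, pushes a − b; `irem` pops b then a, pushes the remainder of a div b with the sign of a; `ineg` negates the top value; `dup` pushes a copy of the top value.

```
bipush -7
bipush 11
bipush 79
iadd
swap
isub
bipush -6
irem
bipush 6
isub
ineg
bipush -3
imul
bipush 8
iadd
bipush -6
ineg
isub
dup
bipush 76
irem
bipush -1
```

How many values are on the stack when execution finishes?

bipush -7 : -7
bipush 11 : -7 11
bipush 79 : -7 11 79
iadd      : -7 90
swap      : 90 -7
isub      : 97
bipush -6 : 97 -6
irem      : 1
bipush 6  : 1 6
isub      : -5
ineg      : 5
bipush -3 : 5 -3
imul      : -15
bipush 8  : -15 8
iadd      : -7
bipush -6 : -7 -6
ineg      : -7 6
isub      : -13
dup       : -13 -13
bipush 76 : -13 -13 76
irem      : -13 -13
bipush -1 : -13 -13 -1

3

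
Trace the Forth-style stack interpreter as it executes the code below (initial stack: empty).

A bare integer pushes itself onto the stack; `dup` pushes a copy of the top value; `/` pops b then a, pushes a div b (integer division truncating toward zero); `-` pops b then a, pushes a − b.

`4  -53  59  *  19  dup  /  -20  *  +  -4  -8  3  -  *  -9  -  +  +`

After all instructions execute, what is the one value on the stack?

4   → [4]
-53 → [4, -53]
59  → [4, -53, 59]
*   → [4, -3127]
19  → [4, -3127, 19]
dup → [4, -3127, 19, 19]
/   → [4, -3127, 1]
-20 → [4, -3127, 1, -20]
*   → [4, -3127, -20]
+   → [4, -3147]
-4  → [4, -3147, -4]
-8  → [4, -3147, -4, -8]
3   → [4, -3147, -4, -8, 3]
-   → [4, -3147, -4, -11]
*   → [4, -3147, 44]
-9  → [4, -3147, 44, -9]
-   → [4, -3147, 53]
+   → [4, -3094]
+   → [-3090]

-3090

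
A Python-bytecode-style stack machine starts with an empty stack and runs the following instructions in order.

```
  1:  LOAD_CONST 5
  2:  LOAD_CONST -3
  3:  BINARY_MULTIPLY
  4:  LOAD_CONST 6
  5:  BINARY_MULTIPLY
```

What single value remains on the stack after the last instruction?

-90

LOAD_CONST 5     [5]
LOAD_CONST -3    [5, -3]
BINARY_MULTIPLY  [-15]
LOAD_CONST 6     [-15, 6]
BINARY_MULTIPLY  [-90]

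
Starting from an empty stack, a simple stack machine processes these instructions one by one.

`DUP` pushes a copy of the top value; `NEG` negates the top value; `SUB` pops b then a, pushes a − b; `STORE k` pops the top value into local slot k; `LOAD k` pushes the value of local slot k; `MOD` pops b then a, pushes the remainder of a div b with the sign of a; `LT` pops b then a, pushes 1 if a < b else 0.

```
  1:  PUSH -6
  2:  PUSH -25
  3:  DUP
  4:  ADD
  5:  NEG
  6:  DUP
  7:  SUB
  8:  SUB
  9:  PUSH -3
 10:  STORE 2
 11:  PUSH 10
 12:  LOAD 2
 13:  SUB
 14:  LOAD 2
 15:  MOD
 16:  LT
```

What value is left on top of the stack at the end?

PUSH -6   [-6]
PUSH -25  [-6, -25]
DUP       [-6, -25, -25]
ADD       [-6, -50]
NEG       [-6, 50]
DUP       [-6, 50, 50]
SUB       [-6, 0]
SUB       [-6]
PUSH -3   [-6, -3]
STORE 2   [-6]
PUSH 10   [-6, 10]
LOAD 2    [-6, 10, -3]
SUB       [-6, 13]
LOAD 2    [-6, 13, -3]
MOD       [-6, 1]
LT        [1]

1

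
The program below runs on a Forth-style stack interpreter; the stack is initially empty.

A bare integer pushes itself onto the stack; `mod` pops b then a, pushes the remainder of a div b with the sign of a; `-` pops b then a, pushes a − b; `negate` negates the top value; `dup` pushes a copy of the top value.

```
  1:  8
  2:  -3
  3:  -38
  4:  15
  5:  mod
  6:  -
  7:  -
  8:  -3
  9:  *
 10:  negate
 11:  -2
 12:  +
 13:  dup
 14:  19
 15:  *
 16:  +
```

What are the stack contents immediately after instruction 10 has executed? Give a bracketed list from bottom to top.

[9]

8      -> 8
-3     -> 8 -3
-38    -> 8 -3 -38
15     -> 8 -3 -38 15
mod    -> 8 -3 -8
-      -> 8 5
-      -> 3
-3     -> 3 -3
*      -> -9
negate -> 9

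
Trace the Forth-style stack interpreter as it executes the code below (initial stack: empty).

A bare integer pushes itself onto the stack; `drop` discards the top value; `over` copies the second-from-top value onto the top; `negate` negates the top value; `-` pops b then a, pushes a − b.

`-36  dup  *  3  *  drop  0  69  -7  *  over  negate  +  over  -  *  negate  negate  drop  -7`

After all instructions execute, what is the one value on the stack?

-7

-36    : [-36]
dup    : [-36, -36]
*      : [1296]
3      : [1296, 3]
*      : [3888]
drop   : []
0      : [0]
69     : [0, 69]
-7     : [0, 69, -7]
*      : [0, -483]
over   : [0, -483, 0]
negate : [0, -483, 0]
+      : [0, -483]
over   : [0, -483, 0]
-      : [0, -483]
*      : [0]
negate : [0]
negate : [0]
drop   : []
-7     : [-7]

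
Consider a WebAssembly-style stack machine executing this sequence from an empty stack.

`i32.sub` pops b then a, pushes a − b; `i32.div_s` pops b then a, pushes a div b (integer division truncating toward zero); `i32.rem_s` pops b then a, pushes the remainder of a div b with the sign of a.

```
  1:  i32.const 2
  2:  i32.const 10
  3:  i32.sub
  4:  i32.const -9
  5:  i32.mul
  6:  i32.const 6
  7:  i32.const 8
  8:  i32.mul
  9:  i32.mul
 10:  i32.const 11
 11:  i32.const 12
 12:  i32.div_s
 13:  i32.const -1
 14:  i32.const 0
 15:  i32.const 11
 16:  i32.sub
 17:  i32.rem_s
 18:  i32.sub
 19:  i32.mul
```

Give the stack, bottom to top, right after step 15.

i32.const 2  -> [2]
i32.const 10 -> [2, 10]
i32.sub      -> [-8]
i32.const -9 -> [-8, -9]
i32.mul      -> [72]
i32.const 6  -> [72, 6]
i32.const 8  -> [72, 6, 8]
i32.mul      -> [72, 48]
i32.mul      -> [3456]
i32.const 11 -> [3456, 11]
i32.const 12 -> [3456, 11, 12]
i32.div_s    -> [3456, 0]
i32.const -1 -> [3456, 0, -1]
i32.const 0  -> [3456, 0, -1, 0]
i32.const 11 -> [3456, 0, -1, 0, 11]

[3456, 0, -1, 0, 11]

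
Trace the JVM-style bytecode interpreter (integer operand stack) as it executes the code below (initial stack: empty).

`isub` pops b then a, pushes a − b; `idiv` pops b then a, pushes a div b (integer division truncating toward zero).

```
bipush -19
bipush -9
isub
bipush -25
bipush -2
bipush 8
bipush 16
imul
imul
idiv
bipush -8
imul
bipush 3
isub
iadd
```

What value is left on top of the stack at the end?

-13

bipush -19 -> [-19]
bipush -9  -> [-19, -9]
isub       -> [-10]
bipush -25 -> [-10, -25]
bipush -2  -> [-10, -25, -2]
bipush 8   -> [-10, -25, -2, 8]
bipush 16  -> [-10, -25, -2, 8, 16]
imul       -> [-10, -25, -2, 128]
imul       -> [-10, -25, -256]
idiv       -> [-10, 0]
bipush -8  -> [-10, 0, -8]
imul       -> [-10, 0]
bipush 3   -> [-10, 0, 3]
isub       -> [-10, -3]
iadd       -> [-13]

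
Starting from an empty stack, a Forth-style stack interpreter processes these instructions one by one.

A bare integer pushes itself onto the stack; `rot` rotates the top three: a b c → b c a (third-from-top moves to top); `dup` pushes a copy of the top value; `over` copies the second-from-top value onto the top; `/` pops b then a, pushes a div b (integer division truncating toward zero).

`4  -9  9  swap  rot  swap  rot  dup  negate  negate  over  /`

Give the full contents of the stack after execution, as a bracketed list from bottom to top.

4      : 4
-9     : 4 -9
9      : 4 -9 9
swap   : 4 9 -9
rot    : 9 -9 4
swap   : 9 4 -9
rot    : 4 -9 9
dup    : 4 -9 9 9
negate : 4 -9 9 -9
negate : 4 -9 9 9
over   : 4 -9 9 9 9
/      : 4 -9 9 1

[4, -9, 9, 1]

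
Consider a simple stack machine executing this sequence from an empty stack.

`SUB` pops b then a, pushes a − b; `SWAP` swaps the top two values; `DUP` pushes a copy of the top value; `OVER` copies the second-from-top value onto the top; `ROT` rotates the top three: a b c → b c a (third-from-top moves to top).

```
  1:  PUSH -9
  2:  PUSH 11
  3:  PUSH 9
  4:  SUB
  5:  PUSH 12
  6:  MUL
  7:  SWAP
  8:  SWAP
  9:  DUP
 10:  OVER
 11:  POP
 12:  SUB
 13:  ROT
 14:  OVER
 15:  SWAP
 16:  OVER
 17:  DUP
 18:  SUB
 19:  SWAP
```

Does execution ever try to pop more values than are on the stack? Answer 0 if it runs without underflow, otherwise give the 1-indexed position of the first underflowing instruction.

13

PUSH -9 → -9
PUSH 11 → -9 11
PUSH 9  → -9 11 9
SUB     → -9 2
PUSH 12 → -9 2 12
MUL     → -9 24
SWAP    → 24 -9
SWAP    → -9 24
DUP     → -9 24 24
OVER    → -9 24 24 24
POP     → -9 24 24
SUB     → -9 0
ROT  — needs 3 operands, stack has 2 → underflow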